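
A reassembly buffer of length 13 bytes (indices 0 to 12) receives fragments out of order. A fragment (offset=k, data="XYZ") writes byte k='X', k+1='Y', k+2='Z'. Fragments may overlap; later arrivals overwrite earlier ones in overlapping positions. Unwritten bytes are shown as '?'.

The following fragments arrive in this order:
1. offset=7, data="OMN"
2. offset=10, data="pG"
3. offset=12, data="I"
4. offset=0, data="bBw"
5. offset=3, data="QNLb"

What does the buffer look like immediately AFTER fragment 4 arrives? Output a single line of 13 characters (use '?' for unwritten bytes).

Answer: bBw????OMNpGI

Derivation:
Fragment 1: offset=7 data="OMN" -> buffer=???????OMN???
Fragment 2: offset=10 data="pG" -> buffer=???????OMNpG?
Fragment 3: offset=12 data="I" -> buffer=???????OMNpGI
Fragment 4: offset=0 data="bBw" -> buffer=bBw????OMNpGI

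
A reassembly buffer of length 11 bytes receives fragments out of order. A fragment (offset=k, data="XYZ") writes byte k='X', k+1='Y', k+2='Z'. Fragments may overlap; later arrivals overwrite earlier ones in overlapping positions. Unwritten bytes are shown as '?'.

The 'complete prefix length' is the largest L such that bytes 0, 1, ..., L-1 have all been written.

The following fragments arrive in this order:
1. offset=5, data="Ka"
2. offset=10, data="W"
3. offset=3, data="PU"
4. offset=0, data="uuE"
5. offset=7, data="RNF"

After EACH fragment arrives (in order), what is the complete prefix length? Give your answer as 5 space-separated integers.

Fragment 1: offset=5 data="Ka" -> buffer=?????Ka???? -> prefix_len=0
Fragment 2: offset=10 data="W" -> buffer=?????Ka???W -> prefix_len=0
Fragment 3: offset=3 data="PU" -> buffer=???PUKa???W -> prefix_len=0
Fragment 4: offset=0 data="uuE" -> buffer=uuEPUKa???W -> prefix_len=7
Fragment 5: offset=7 data="RNF" -> buffer=uuEPUKaRNFW -> prefix_len=11

Answer: 0 0 0 7 11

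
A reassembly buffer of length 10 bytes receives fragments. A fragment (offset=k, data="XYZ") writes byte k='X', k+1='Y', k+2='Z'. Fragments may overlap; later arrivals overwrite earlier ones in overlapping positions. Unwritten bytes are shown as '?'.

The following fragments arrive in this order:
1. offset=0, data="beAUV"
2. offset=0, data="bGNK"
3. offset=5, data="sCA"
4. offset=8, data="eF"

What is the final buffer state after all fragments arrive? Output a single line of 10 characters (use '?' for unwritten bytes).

Answer: bGNKVsCAeF

Derivation:
Fragment 1: offset=0 data="beAUV" -> buffer=beAUV?????
Fragment 2: offset=0 data="bGNK" -> buffer=bGNKV?????
Fragment 3: offset=5 data="sCA" -> buffer=bGNKVsCA??
Fragment 4: offset=8 data="eF" -> buffer=bGNKVsCAeF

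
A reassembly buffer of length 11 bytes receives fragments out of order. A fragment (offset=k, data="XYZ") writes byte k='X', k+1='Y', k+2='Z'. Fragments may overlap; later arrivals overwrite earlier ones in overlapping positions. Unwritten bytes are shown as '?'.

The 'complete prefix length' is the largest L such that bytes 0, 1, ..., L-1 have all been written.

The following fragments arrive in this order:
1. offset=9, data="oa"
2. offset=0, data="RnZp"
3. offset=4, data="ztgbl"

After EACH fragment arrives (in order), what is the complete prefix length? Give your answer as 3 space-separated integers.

Answer: 0 4 11

Derivation:
Fragment 1: offset=9 data="oa" -> buffer=?????????oa -> prefix_len=0
Fragment 2: offset=0 data="RnZp" -> buffer=RnZp?????oa -> prefix_len=4
Fragment 3: offset=4 data="ztgbl" -> buffer=RnZpztgbloa -> prefix_len=11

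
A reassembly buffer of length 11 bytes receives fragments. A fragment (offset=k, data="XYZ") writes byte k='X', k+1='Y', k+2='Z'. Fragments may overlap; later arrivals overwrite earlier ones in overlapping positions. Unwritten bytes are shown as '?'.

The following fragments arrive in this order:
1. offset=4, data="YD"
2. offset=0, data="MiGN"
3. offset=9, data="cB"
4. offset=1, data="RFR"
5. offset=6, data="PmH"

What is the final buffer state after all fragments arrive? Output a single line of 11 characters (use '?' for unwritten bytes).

Fragment 1: offset=4 data="YD" -> buffer=????YD?????
Fragment 2: offset=0 data="MiGN" -> buffer=MiGNYD?????
Fragment 3: offset=9 data="cB" -> buffer=MiGNYD???cB
Fragment 4: offset=1 data="RFR" -> buffer=MRFRYD???cB
Fragment 5: offset=6 data="PmH" -> buffer=MRFRYDPmHcB

Answer: MRFRYDPmHcB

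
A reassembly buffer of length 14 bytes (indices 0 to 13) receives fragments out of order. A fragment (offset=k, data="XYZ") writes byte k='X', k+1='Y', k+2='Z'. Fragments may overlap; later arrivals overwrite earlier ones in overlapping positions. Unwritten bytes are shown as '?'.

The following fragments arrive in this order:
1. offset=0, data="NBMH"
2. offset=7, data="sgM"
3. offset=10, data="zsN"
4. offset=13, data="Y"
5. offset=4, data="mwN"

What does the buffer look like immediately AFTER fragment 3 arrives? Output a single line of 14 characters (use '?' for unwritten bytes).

Fragment 1: offset=0 data="NBMH" -> buffer=NBMH??????????
Fragment 2: offset=7 data="sgM" -> buffer=NBMH???sgM????
Fragment 3: offset=10 data="zsN" -> buffer=NBMH???sgMzsN?

Answer: NBMH???sgMzsN?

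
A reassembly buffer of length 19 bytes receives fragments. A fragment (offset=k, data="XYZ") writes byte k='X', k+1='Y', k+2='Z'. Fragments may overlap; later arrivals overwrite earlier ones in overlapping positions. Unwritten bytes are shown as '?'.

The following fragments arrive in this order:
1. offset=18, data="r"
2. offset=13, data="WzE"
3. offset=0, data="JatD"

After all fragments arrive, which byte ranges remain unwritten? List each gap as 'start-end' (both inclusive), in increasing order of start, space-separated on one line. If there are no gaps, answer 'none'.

Fragment 1: offset=18 len=1
Fragment 2: offset=13 len=3
Fragment 3: offset=0 len=4
Gaps: 4-12 16-17

Answer: 4-12 16-17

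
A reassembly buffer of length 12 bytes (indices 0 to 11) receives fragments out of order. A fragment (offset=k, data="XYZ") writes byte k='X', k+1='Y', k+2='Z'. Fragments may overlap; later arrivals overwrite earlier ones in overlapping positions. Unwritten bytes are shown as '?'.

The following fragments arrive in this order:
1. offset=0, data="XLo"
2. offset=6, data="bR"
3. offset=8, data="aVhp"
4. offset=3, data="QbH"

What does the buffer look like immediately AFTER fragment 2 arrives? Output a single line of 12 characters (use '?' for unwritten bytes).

Fragment 1: offset=0 data="XLo" -> buffer=XLo?????????
Fragment 2: offset=6 data="bR" -> buffer=XLo???bR????

Answer: XLo???bR????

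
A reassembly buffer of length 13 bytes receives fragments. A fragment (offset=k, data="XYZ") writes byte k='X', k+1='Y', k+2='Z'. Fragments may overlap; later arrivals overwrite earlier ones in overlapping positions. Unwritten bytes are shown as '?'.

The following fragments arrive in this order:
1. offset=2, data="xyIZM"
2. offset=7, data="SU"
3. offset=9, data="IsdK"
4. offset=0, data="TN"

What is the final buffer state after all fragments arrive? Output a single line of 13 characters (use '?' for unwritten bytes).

Answer: TNxyIZMSUIsdK

Derivation:
Fragment 1: offset=2 data="xyIZM" -> buffer=??xyIZM??????
Fragment 2: offset=7 data="SU" -> buffer=??xyIZMSU????
Fragment 3: offset=9 data="IsdK" -> buffer=??xyIZMSUIsdK
Fragment 4: offset=0 data="TN" -> buffer=TNxyIZMSUIsdK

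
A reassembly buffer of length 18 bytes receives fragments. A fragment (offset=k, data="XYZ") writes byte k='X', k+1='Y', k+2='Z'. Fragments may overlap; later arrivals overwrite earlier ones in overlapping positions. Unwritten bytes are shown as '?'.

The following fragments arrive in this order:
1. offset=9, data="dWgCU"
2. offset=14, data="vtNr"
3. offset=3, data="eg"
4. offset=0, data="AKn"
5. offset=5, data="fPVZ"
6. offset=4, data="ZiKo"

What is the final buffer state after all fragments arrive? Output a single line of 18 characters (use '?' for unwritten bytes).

Fragment 1: offset=9 data="dWgCU" -> buffer=?????????dWgCU????
Fragment 2: offset=14 data="vtNr" -> buffer=?????????dWgCUvtNr
Fragment 3: offset=3 data="eg" -> buffer=???eg????dWgCUvtNr
Fragment 4: offset=0 data="AKn" -> buffer=AKneg????dWgCUvtNr
Fragment 5: offset=5 data="fPVZ" -> buffer=AKnegfPVZdWgCUvtNr
Fragment 6: offset=4 data="ZiKo" -> buffer=AKneZiKoZdWgCUvtNr

Answer: AKneZiKoZdWgCUvtNr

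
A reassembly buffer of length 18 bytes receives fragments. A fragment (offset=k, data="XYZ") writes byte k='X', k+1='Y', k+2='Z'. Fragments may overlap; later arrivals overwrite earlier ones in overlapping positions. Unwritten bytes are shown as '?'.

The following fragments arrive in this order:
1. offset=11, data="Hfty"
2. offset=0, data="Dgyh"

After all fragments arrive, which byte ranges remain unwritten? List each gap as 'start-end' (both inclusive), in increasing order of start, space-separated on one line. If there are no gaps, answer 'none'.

Fragment 1: offset=11 len=4
Fragment 2: offset=0 len=4
Gaps: 4-10 15-17

Answer: 4-10 15-17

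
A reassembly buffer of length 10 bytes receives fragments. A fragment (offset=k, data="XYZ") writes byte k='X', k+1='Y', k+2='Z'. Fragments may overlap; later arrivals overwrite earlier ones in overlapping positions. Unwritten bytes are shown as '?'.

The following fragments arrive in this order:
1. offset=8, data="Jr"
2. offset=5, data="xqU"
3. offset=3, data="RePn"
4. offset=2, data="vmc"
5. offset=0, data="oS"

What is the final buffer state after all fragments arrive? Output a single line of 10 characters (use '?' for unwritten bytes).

Answer: oSvmcPnUJr

Derivation:
Fragment 1: offset=8 data="Jr" -> buffer=????????Jr
Fragment 2: offset=5 data="xqU" -> buffer=?????xqUJr
Fragment 3: offset=3 data="RePn" -> buffer=???RePnUJr
Fragment 4: offset=2 data="vmc" -> buffer=??vmcPnUJr
Fragment 5: offset=0 data="oS" -> buffer=oSvmcPnUJr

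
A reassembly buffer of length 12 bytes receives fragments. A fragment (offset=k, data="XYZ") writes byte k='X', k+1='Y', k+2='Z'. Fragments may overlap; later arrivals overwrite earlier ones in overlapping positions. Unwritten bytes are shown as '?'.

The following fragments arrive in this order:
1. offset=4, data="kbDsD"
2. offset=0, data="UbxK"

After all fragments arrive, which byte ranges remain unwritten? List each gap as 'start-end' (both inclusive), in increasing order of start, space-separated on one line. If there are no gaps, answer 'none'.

Answer: 9-11

Derivation:
Fragment 1: offset=4 len=5
Fragment 2: offset=0 len=4
Gaps: 9-11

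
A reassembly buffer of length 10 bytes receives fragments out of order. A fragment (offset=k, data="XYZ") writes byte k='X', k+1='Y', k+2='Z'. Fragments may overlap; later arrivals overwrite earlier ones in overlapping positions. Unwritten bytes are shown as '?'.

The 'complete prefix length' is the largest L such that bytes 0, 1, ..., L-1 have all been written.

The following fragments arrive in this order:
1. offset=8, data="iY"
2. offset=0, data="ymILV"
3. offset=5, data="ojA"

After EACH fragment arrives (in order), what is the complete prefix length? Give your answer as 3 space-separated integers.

Fragment 1: offset=8 data="iY" -> buffer=????????iY -> prefix_len=0
Fragment 2: offset=0 data="ymILV" -> buffer=ymILV???iY -> prefix_len=5
Fragment 3: offset=5 data="ojA" -> buffer=ymILVojAiY -> prefix_len=10

Answer: 0 5 10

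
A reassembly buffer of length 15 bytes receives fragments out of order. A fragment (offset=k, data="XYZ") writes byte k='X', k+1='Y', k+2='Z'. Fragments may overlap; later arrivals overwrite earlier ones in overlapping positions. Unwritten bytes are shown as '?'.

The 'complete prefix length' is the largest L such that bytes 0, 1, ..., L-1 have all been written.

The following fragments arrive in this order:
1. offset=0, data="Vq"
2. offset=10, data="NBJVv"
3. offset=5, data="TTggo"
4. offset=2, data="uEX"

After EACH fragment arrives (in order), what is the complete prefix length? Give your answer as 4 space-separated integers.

Answer: 2 2 2 15

Derivation:
Fragment 1: offset=0 data="Vq" -> buffer=Vq????????????? -> prefix_len=2
Fragment 2: offset=10 data="NBJVv" -> buffer=Vq????????NBJVv -> prefix_len=2
Fragment 3: offset=5 data="TTggo" -> buffer=Vq???TTggoNBJVv -> prefix_len=2
Fragment 4: offset=2 data="uEX" -> buffer=VquEXTTggoNBJVv -> prefix_len=15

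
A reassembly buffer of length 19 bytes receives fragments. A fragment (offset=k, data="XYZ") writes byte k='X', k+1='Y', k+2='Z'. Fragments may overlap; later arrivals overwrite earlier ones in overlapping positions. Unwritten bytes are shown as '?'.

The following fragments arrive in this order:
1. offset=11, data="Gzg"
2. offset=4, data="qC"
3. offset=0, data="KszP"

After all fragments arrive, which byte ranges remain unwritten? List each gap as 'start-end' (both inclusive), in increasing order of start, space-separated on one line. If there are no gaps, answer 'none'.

Answer: 6-10 14-18

Derivation:
Fragment 1: offset=11 len=3
Fragment 2: offset=4 len=2
Fragment 3: offset=0 len=4
Gaps: 6-10 14-18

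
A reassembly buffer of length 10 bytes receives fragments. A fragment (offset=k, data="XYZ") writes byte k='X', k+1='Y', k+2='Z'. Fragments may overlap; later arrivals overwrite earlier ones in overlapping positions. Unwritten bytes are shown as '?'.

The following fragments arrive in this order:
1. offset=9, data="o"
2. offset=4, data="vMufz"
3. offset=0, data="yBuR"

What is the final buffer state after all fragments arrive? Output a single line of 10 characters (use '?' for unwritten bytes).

Answer: yBuRvMufzo

Derivation:
Fragment 1: offset=9 data="o" -> buffer=?????????o
Fragment 2: offset=4 data="vMufz" -> buffer=????vMufzo
Fragment 3: offset=0 data="yBuR" -> buffer=yBuRvMufzo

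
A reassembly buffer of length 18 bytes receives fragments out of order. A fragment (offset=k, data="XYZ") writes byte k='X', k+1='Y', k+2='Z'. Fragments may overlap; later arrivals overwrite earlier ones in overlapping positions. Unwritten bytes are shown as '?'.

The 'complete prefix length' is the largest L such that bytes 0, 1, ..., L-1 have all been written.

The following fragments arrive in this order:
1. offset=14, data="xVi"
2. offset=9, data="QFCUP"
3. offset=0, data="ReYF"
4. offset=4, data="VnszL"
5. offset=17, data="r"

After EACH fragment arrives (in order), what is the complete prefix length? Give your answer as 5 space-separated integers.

Fragment 1: offset=14 data="xVi" -> buffer=??????????????xVi? -> prefix_len=0
Fragment 2: offset=9 data="QFCUP" -> buffer=?????????QFCUPxVi? -> prefix_len=0
Fragment 3: offset=0 data="ReYF" -> buffer=ReYF?????QFCUPxVi? -> prefix_len=4
Fragment 4: offset=4 data="VnszL" -> buffer=ReYFVnszLQFCUPxVi? -> prefix_len=17
Fragment 5: offset=17 data="r" -> buffer=ReYFVnszLQFCUPxVir -> prefix_len=18

Answer: 0 0 4 17 18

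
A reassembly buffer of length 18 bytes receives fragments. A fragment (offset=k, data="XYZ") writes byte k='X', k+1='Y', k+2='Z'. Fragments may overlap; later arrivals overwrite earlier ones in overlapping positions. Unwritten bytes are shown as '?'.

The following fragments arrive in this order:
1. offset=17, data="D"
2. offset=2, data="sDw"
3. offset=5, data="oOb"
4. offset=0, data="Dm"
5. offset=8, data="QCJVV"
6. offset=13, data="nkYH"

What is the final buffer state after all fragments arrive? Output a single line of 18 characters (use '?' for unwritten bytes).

Fragment 1: offset=17 data="D" -> buffer=?????????????????D
Fragment 2: offset=2 data="sDw" -> buffer=??sDw????????????D
Fragment 3: offset=5 data="oOb" -> buffer=??sDwoOb?????????D
Fragment 4: offset=0 data="Dm" -> buffer=DmsDwoOb?????????D
Fragment 5: offset=8 data="QCJVV" -> buffer=DmsDwoObQCJVV????D
Fragment 6: offset=13 data="nkYH" -> buffer=DmsDwoObQCJVVnkYHD

Answer: DmsDwoObQCJVVnkYHD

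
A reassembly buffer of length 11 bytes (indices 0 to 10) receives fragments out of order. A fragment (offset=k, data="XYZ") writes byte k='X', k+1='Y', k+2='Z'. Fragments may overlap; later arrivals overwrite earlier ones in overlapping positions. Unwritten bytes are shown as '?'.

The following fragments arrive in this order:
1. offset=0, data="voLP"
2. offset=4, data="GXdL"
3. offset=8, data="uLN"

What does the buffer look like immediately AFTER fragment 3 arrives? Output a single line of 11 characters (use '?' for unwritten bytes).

Fragment 1: offset=0 data="voLP" -> buffer=voLP???????
Fragment 2: offset=4 data="GXdL" -> buffer=voLPGXdL???
Fragment 3: offset=8 data="uLN" -> buffer=voLPGXdLuLN

Answer: voLPGXdLuLN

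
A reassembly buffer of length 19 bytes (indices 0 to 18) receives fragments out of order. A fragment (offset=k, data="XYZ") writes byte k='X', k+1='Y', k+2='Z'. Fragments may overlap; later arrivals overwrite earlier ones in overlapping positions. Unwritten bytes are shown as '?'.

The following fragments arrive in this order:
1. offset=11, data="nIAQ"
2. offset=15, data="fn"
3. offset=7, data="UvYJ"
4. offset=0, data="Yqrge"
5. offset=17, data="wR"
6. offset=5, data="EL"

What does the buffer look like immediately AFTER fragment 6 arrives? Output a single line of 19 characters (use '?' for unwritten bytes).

Fragment 1: offset=11 data="nIAQ" -> buffer=???????????nIAQ????
Fragment 2: offset=15 data="fn" -> buffer=???????????nIAQfn??
Fragment 3: offset=7 data="UvYJ" -> buffer=???????UvYJnIAQfn??
Fragment 4: offset=0 data="Yqrge" -> buffer=Yqrge??UvYJnIAQfn??
Fragment 5: offset=17 data="wR" -> buffer=Yqrge??UvYJnIAQfnwR
Fragment 6: offset=5 data="EL" -> buffer=YqrgeELUvYJnIAQfnwR

Answer: YqrgeELUvYJnIAQfnwR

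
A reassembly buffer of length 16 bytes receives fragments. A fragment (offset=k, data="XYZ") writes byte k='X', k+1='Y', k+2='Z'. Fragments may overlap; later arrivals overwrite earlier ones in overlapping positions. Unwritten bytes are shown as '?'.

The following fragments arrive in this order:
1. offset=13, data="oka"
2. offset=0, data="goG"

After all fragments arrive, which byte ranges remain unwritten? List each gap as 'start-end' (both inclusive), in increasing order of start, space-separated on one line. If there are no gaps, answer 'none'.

Fragment 1: offset=13 len=3
Fragment 2: offset=0 len=3
Gaps: 3-12

Answer: 3-12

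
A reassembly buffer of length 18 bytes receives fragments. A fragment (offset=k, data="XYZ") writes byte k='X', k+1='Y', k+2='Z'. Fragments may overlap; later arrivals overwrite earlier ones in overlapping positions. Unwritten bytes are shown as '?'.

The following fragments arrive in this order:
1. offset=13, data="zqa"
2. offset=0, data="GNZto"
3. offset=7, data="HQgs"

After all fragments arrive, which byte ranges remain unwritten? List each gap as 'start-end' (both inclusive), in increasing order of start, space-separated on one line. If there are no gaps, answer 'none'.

Answer: 5-6 11-12 16-17

Derivation:
Fragment 1: offset=13 len=3
Fragment 2: offset=0 len=5
Fragment 3: offset=7 len=4
Gaps: 5-6 11-12 16-17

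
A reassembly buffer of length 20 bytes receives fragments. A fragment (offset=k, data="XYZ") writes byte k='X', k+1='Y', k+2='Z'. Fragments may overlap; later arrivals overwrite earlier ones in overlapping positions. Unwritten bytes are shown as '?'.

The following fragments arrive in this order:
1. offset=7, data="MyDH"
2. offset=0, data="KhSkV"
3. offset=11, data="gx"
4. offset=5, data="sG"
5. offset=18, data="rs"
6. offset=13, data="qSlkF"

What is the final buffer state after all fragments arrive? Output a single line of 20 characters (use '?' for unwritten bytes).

Answer: KhSkVsGMyDHgxqSlkFrs

Derivation:
Fragment 1: offset=7 data="MyDH" -> buffer=???????MyDH?????????
Fragment 2: offset=0 data="KhSkV" -> buffer=KhSkV??MyDH?????????
Fragment 3: offset=11 data="gx" -> buffer=KhSkV??MyDHgx???????
Fragment 4: offset=5 data="sG" -> buffer=KhSkVsGMyDHgx???????
Fragment 5: offset=18 data="rs" -> buffer=KhSkVsGMyDHgx?????rs
Fragment 6: offset=13 data="qSlkF" -> buffer=KhSkVsGMyDHgxqSlkFrs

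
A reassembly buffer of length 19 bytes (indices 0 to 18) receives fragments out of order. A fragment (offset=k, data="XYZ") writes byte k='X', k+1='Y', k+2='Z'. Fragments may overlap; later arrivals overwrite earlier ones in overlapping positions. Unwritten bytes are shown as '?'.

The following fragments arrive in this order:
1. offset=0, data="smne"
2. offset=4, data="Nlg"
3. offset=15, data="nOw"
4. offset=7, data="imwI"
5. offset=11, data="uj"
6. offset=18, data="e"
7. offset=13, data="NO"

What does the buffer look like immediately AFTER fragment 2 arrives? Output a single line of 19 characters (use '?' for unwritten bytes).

Fragment 1: offset=0 data="smne" -> buffer=smne???????????????
Fragment 2: offset=4 data="Nlg" -> buffer=smneNlg????????????

Answer: smneNlg????????????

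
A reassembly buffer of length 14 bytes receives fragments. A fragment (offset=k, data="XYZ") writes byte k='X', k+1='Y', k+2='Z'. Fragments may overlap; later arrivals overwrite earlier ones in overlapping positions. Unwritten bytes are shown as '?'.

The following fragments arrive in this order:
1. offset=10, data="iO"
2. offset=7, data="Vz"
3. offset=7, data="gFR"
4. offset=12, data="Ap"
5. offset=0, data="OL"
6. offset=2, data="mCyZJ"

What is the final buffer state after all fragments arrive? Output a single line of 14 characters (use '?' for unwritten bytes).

Answer: OLmCyZJgFRiOAp

Derivation:
Fragment 1: offset=10 data="iO" -> buffer=??????????iO??
Fragment 2: offset=7 data="Vz" -> buffer=???????Vz?iO??
Fragment 3: offset=7 data="gFR" -> buffer=???????gFRiO??
Fragment 4: offset=12 data="Ap" -> buffer=???????gFRiOAp
Fragment 5: offset=0 data="OL" -> buffer=OL?????gFRiOAp
Fragment 6: offset=2 data="mCyZJ" -> buffer=OLmCyZJgFRiOAp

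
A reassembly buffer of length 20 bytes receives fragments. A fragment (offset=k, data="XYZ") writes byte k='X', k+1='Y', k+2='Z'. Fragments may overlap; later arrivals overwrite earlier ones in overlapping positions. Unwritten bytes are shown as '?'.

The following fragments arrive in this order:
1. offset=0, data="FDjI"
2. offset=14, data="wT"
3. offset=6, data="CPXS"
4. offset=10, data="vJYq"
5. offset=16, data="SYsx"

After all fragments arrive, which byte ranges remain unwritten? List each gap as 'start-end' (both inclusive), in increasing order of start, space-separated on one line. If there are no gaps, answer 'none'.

Fragment 1: offset=0 len=4
Fragment 2: offset=14 len=2
Fragment 3: offset=6 len=4
Fragment 4: offset=10 len=4
Fragment 5: offset=16 len=4
Gaps: 4-5

Answer: 4-5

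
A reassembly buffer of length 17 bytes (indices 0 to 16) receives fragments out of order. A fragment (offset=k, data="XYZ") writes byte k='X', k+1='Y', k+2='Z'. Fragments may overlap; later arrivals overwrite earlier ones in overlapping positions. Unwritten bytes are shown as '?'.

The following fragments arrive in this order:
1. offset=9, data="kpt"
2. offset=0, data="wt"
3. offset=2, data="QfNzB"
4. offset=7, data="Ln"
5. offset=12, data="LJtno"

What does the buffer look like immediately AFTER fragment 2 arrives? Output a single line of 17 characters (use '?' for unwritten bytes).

Fragment 1: offset=9 data="kpt" -> buffer=?????????kpt?????
Fragment 2: offset=0 data="wt" -> buffer=wt???????kpt?????

Answer: wt???????kpt?????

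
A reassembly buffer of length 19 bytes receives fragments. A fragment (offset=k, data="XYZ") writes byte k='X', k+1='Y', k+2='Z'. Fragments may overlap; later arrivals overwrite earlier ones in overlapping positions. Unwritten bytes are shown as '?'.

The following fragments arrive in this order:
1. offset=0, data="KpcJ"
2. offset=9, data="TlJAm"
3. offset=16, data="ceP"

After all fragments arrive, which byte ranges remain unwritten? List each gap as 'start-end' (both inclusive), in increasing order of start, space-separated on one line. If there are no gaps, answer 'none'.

Fragment 1: offset=0 len=4
Fragment 2: offset=9 len=5
Fragment 3: offset=16 len=3
Gaps: 4-8 14-15

Answer: 4-8 14-15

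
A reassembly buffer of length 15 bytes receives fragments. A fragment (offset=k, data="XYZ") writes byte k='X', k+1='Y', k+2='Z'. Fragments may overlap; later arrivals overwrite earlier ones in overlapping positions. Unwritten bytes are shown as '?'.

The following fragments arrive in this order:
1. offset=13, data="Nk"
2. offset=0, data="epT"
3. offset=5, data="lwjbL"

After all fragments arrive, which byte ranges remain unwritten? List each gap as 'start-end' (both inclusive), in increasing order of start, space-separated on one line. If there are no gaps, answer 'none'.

Fragment 1: offset=13 len=2
Fragment 2: offset=0 len=3
Fragment 3: offset=5 len=5
Gaps: 3-4 10-12

Answer: 3-4 10-12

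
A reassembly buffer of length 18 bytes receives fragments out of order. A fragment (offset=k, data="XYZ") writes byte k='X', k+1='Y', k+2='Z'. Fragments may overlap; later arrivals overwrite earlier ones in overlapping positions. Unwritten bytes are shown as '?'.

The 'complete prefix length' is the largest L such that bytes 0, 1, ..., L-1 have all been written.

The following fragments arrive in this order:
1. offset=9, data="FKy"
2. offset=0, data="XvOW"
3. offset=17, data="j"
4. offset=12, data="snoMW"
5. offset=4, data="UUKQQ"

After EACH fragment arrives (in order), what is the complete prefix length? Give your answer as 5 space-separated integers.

Fragment 1: offset=9 data="FKy" -> buffer=?????????FKy?????? -> prefix_len=0
Fragment 2: offset=0 data="XvOW" -> buffer=XvOW?????FKy?????? -> prefix_len=4
Fragment 3: offset=17 data="j" -> buffer=XvOW?????FKy?????j -> prefix_len=4
Fragment 4: offset=12 data="snoMW" -> buffer=XvOW?????FKysnoMWj -> prefix_len=4
Fragment 5: offset=4 data="UUKQQ" -> buffer=XvOWUUKQQFKysnoMWj -> prefix_len=18

Answer: 0 4 4 4 18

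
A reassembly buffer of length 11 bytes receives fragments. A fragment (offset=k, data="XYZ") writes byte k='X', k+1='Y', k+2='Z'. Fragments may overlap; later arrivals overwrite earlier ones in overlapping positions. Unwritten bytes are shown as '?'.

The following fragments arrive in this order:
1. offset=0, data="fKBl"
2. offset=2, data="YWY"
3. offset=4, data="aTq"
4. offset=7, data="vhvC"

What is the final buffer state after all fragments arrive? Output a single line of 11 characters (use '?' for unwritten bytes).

Fragment 1: offset=0 data="fKBl" -> buffer=fKBl???????
Fragment 2: offset=2 data="YWY" -> buffer=fKYWY??????
Fragment 3: offset=4 data="aTq" -> buffer=fKYWaTq????
Fragment 4: offset=7 data="vhvC" -> buffer=fKYWaTqvhvC

Answer: fKYWaTqvhvC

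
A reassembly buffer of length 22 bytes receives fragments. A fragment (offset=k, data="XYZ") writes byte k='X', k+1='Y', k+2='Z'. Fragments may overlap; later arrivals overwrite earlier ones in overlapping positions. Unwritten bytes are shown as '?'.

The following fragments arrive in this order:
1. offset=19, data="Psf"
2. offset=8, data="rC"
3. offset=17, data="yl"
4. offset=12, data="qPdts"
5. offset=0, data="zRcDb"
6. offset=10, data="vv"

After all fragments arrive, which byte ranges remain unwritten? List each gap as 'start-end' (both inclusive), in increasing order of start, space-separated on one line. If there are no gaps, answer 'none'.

Fragment 1: offset=19 len=3
Fragment 2: offset=8 len=2
Fragment 3: offset=17 len=2
Fragment 4: offset=12 len=5
Fragment 5: offset=0 len=5
Fragment 6: offset=10 len=2
Gaps: 5-7

Answer: 5-7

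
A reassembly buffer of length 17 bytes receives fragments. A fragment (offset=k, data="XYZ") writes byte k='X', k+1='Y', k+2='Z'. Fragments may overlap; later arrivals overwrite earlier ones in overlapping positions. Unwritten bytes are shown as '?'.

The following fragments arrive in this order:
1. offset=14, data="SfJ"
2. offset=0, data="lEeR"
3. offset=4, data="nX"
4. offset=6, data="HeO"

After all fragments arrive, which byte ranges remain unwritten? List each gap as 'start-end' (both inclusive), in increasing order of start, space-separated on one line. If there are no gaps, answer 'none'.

Fragment 1: offset=14 len=3
Fragment 2: offset=0 len=4
Fragment 3: offset=4 len=2
Fragment 4: offset=6 len=3
Gaps: 9-13

Answer: 9-13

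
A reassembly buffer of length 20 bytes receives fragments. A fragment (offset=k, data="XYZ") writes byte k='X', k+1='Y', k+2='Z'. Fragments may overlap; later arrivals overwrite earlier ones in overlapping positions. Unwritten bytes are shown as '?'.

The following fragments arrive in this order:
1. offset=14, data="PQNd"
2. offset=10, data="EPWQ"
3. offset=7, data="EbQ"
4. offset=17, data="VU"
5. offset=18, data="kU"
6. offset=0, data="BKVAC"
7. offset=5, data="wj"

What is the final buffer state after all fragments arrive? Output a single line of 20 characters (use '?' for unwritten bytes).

Fragment 1: offset=14 data="PQNd" -> buffer=??????????????PQNd??
Fragment 2: offset=10 data="EPWQ" -> buffer=??????????EPWQPQNd??
Fragment 3: offset=7 data="EbQ" -> buffer=???????EbQEPWQPQNd??
Fragment 4: offset=17 data="VU" -> buffer=???????EbQEPWQPQNVU?
Fragment 5: offset=18 data="kU" -> buffer=???????EbQEPWQPQNVkU
Fragment 6: offset=0 data="BKVAC" -> buffer=BKVAC??EbQEPWQPQNVkU
Fragment 7: offset=5 data="wj" -> buffer=BKVACwjEbQEPWQPQNVkU

Answer: BKVACwjEbQEPWQPQNVkU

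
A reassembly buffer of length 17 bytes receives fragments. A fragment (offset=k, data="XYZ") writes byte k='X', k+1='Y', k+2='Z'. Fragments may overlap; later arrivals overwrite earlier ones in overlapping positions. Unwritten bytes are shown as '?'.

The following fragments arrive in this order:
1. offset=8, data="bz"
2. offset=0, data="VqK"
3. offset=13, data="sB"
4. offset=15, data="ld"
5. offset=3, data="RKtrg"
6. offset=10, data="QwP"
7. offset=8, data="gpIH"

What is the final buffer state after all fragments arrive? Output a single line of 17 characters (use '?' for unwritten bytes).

Fragment 1: offset=8 data="bz" -> buffer=????????bz???????
Fragment 2: offset=0 data="VqK" -> buffer=VqK?????bz???????
Fragment 3: offset=13 data="sB" -> buffer=VqK?????bz???sB??
Fragment 4: offset=15 data="ld" -> buffer=VqK?????bz???sBld
Fragment 5: offset=3 data="RKtrg" -> buffer=VqKRKtrgbz???sBld
Fragment 6: offset=10 data="QwP" -> buffer=VqKRKtrgbzQwPsBld
Fragment 7: offset=8 data="gpIH" -> buffer=VqKRKtrggpIHPsBld

Answer: VqKRKtrggpIHPsBld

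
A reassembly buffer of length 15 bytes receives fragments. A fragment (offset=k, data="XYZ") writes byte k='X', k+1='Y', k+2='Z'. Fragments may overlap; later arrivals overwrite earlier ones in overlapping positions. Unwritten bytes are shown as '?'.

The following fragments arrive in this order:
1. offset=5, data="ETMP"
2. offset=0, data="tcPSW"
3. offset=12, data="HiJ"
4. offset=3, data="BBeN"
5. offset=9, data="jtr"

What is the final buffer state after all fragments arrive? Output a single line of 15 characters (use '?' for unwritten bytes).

Answer: tcPBBeNMPjtrHiJ

Derivation:
Fragment 1: offset=5 data="ETMP" -> buffer=?????ETMP??????
Fragment 2: offset=0 data="tcPSW" -> buffer=tcPSWETMP??????
Fragment 3: offset=12 data="HiJ" -> buffer=tcPSWETMP???HiJ
Fragment 4: offset=3 data="BBeN" -> buffer=tcPBBeNMP???HiJ
Fragment 5: offset=9 data="jtr" -> buffer=tcPBBeNMPjtrHiJ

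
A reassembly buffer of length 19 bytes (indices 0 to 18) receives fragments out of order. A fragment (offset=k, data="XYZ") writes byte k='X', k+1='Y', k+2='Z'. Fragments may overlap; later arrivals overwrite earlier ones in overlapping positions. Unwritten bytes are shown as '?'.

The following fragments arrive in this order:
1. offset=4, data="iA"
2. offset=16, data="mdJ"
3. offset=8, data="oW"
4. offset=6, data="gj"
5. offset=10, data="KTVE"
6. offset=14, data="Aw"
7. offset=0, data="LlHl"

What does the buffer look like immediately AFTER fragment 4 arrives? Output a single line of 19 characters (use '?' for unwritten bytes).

Answer: ????iAgjoW??????mdJ

Derivation:
Fragment 1: offset=4 data="iA" -> buffer=????iA?????????????
Fragment 2: offset=16 data="mdJ" -> buffer=????iA??????????mdJ
Fragment 3: offset=8 data="oW" -> buffer=????iA??oW??????mdJ
Fragment 4: offset=6 data="gj" -> buffer=????iAgjoW??????mdJ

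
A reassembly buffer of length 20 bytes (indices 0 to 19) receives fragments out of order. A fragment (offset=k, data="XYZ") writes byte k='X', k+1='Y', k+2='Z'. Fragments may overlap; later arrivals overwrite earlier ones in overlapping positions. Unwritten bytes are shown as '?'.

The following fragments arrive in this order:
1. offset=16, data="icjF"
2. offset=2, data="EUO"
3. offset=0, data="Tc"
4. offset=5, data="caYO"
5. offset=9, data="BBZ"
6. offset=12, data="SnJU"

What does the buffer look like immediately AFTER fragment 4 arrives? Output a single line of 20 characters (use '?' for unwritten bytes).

Fragment 1: offset=16 data="icjF" -> buffer=????????????????icjF
Fragment 2: offset=2 data="EUO" -> buffer=??EUO???????????icjF
Fragment 3: offset=0 data="Tc" -> buffer=TcEUO???????????icjF
Fragment 4: offset=5 data="caYO" -> buffer=TcEUOcaYO???????icjF

Answer: TcEUOcaYO???????icjF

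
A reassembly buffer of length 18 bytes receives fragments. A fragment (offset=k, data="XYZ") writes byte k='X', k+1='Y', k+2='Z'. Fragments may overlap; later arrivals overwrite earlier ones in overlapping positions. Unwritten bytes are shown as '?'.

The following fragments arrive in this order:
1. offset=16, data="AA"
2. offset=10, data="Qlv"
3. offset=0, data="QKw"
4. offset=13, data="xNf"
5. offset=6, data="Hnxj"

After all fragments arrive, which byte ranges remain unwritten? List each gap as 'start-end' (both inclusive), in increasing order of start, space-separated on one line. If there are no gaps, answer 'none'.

Fragment 1: offset=16 len=2
Fragment 2: offset=10 len=3
Fragment 3: offset=0 len=3
Fragment 4: offset=13 len=3
Fragment 5: offset=6 len=4
Gaps: 3-5

Answer: 3-5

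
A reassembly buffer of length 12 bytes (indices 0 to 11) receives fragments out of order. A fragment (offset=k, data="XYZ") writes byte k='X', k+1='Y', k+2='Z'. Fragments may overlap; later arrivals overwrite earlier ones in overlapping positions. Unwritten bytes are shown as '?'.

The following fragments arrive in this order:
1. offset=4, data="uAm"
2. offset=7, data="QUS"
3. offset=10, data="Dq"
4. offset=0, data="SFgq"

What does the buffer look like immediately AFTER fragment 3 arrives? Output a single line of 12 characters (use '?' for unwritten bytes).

Answer: ????uAmQUSDq

Derivation:
Fragment 1: offset=4 data="uAm" -> buffer=????uAm?????
Fragment 2: offset=7 data="QUS" -> buffer=????uAmQUS??
Fragment 3: offset=10 data="Dq" -> buffer=????uAmQUSDq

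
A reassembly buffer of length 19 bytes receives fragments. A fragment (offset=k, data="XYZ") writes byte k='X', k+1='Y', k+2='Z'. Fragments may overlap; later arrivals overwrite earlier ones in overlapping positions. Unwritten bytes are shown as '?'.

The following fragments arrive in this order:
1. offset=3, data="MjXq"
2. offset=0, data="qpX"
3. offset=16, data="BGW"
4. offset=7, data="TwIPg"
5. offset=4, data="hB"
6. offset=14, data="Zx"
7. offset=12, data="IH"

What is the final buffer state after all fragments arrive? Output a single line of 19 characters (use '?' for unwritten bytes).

Answer: qpXMhBqTwIPgIHZxBGW

Derivation:
Fragment 1: offset=3 data="MjXq" -> buffer=???MjXq????????????
Fragment 2: offset=0 data="qpX" -> buffer=qpXMjXq????????????
Fragment 3: offset=16 data="BGW" -> buffer=qpXMjXq?????????BGW
Fragment 4: offset=7 data="TwIPg" -> buffer=qpXMjXqTwIPg????BGW
Fragment 5: offset=4 data="hB" -> buffer=qpXMhBqTwIPg????BGW
Fragment 6: offset=14 data="Zx" -> buffer=qpXMhBqTwIPg??ZxBGW
Fragment 7: offset=12 data="IH" -> buffer=qpXMhBqTwIPgIHZxBGW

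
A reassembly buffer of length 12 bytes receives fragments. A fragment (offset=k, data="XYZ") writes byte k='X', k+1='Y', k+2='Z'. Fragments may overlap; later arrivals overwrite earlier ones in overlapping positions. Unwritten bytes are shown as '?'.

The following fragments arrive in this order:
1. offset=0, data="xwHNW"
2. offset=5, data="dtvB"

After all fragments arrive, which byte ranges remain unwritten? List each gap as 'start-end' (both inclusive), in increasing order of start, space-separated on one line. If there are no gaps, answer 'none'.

Answer: 9-11

Derivation:
Fragment 1: offset=0 len=5
Fragment 2: offset=5 len=4
Gaps: 9-11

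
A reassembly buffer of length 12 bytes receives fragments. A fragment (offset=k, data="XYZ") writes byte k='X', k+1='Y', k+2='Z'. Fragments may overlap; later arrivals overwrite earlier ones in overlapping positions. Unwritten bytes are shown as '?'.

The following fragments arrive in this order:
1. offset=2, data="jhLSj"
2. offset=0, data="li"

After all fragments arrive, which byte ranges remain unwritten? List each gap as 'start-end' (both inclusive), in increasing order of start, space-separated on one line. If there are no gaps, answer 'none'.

Fragment 1: offset=2 len=5
Fragment 2: offset=0 len=2
Gaps: 7-11

Answer: 7-11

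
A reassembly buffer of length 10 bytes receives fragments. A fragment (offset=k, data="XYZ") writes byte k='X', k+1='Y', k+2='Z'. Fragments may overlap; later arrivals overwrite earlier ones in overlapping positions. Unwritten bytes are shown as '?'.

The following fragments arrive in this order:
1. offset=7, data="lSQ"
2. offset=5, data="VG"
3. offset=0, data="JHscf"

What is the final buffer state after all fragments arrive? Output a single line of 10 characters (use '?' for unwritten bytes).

Fragment 1: offset=7 data="lSQ" -> buffer=???????lSQ
Fragment 2: offset=5 data="VG" -> buffer=?????VGlSQ
Fragment 3: offset=0 data="JHscf" -> buffer=JHscfVGlSQ

Answer: JHscfVGlSQ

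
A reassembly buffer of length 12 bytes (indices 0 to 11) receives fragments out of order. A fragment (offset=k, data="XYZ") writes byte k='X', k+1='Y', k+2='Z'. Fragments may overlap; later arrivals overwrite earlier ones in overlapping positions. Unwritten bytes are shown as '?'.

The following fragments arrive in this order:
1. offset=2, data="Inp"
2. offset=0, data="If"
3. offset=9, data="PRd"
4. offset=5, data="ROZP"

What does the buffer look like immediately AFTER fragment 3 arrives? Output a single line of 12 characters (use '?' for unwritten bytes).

Fragment 1: offset=2 data="Inp" -> buffer=??Inp???????
Fragment 2: offset=0 data="If" -> buffer=IfInp???????
Fragment 3: offset=9 data="PRd" -> buffer=IfInp????PRd

Answer: IfInp????PRd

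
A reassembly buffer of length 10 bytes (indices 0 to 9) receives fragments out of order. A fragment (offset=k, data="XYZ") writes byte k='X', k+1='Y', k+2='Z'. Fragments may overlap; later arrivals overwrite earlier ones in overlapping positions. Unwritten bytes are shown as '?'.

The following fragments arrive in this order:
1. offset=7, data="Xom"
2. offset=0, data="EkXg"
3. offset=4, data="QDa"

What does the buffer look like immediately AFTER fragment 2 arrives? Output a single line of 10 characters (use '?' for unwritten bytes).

Fragment 1: offset=7 data="Xom" -> buffer=???????Xom
Fragment 2: offset=0 data="EkXg" -> buffer=EkXg???Xom

Answer: EkXg???Xom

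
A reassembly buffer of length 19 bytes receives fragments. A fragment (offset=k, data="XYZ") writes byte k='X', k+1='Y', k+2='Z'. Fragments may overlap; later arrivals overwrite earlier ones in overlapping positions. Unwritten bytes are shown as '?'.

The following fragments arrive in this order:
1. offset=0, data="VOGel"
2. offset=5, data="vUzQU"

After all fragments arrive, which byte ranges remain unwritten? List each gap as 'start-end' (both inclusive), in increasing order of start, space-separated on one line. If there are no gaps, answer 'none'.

Answer: 10-18

Derivation:
Fragment 1: offset=0 len=5
Fragment 2: offset=5 len=5
Gaps: 10-18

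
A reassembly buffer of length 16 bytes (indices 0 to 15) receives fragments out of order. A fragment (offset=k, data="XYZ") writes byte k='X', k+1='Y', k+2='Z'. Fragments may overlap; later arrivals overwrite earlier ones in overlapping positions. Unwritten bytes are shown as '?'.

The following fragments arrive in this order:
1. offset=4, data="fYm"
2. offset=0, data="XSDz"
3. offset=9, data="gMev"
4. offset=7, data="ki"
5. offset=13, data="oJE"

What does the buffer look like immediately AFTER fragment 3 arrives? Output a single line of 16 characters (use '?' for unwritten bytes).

Fragment 1: offset=4 data="fYm" -> buffer=????fYm?????????
Fragment 2: offset=0 data="XSDz" -> buffer=XSDzfYm?????????
Fragment 3: offset=9 data="gMev" -> buffer=XSDzfYm??gMev???

Answer: XSDzfYm??gMev???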